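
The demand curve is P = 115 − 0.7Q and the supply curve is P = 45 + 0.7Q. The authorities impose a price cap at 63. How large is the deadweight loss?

Competitive equilibrium: 115 − 0.7Q = 45 + 0.7Q → Q* = 50, P* = 80.
At the ceiling P = 63, quantity supplied = (63 − 45)/0.7 = 25.7143.
Willingness to pay at Q' = 25.7143: 115 − 0.7·25.7143 = 97.
ΔQ = 50 − 25.7143 = 24.2857; wedge = 97 − 63 = 34.
DWL = ½ × 24.2857 × 34 = 412.86.

412.86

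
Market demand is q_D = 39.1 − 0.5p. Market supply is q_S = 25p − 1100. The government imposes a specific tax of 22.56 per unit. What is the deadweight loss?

In inverse form: demand p = 78.2 − 2q, supply p = 44 + 0.04q.
Competitive equilibrium: 78.2 − 2q = 44 + 0.04q → q* = 16.7647, p* = 44.6706.
With the tax, the buyer price exceeds the seller price by 22.56: (78.2 − 2q) − (44 + 0.04q) = 22.56 → q' = 5.7059.
Δq = 16.7647 − 5.7059 = 11.0588; the wedge equals the tax, 22.56.
Welfare loss = ½ × 11.0588 × 22.56 = 124.74.

124.74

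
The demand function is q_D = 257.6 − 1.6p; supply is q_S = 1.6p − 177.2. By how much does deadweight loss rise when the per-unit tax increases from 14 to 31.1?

In inverse form: demand p = 161 − 0.625q, supply p = 110.75 + 0.625q.
Competitive equilibrium: 161 − 0.625q = 110.75 + 0.625q → q* = 40.2, p* = 135.875.
For a per-unit tax t: Δq = t/1.25, so DWL = ½·t·(t/1.25) = t²/2.5.
At t = 14: DWL = 78.4. At t = 31.1: DWL = 386.884.
Increase = 386.884 − 78.4 = 308.484.

308.484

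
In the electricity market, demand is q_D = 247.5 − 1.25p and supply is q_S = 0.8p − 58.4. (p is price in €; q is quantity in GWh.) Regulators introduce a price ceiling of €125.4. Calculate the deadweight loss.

In inverse form: demand p = 198 − 0.8q, supply p = 73 + 1.25q.
Competitive equilibrium: 198 − 0.8q = 73 + 1.25q → q* = 60.9756, p* = 149.2195.
At the ceiling p = 125.4, quantity supplied = (125.4 − 73)/1.25 = 41.92.
Willingness to pay at q' = 41.92: 198 − 0.8·41.92 = 164.464.
Δq = 60.9756 − 41.92 = 19.0556; wedge = 164.464 − 125.4 = 39.064.
DWL = ½ × 19.0556 × 39.064 = €372.19.

€372.19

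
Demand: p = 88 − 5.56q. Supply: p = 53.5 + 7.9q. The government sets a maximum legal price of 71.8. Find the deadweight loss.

Competitive equilibrium: 88 − 5.56q = 53.5 + 7.9q → q* = 2.5632, p* = 73.7489.
At the ceiling p = 71.8, quantity supplied = (71.8 − 53.5)/7.9 = 2.3165.
Willingness to pay at q' = 2.3165: 88 − 5.56·2.3165 = 75.1203.
Δq = 2.5632 − 2.3165 = 0.2467; wedge = 75.1203 − 71.8 = 3.3203.
DWL = ½ × 0.2467 × 3.3203 = 0.41.

0.41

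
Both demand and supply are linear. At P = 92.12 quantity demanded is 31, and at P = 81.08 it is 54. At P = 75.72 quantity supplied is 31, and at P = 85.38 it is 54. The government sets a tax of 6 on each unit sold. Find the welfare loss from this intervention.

20

Demand slope = (81.08 − 92.12)/(54 − 31) = −0.48, so P = 107 − 0.48Q.
Supply slope = (85.38 − 75.72)/(54 − 31) = 0.42, so P = 62.7 + 0.42Q.
Competitive equilibrium: 107 − 0.48Q = 62.7 + 0.42Q → Q* = 49.2222, P* = 83.3733.
With the tax, the buyer price exceeds the seller price by 6: (107 − 0.48Q) − (62.7 + 0.42Q) = 6 → Q' = 42.5556.
ΔQ = 49.2222 − 42.5556 = 6.6666; the wedge equals the tax, 6.
Welfare loss = ½ × 6.6666 × 6 = 20.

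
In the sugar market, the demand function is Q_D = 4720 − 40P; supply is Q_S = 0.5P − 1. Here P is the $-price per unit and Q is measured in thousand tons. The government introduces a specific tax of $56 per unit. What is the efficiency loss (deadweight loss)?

In inverse form: demand P = 118 − 0.025Q, supply P = 2 + 2Q.
Competitive equilibrium: 118 − 0.025Q = 2 + 2Q → Q* = 57.284, P* = 116.5679.
With the tax, the buyer price exceeds the seller price by 56: (118 − 0.025Q) − (2 + 2Q) = 56 → Q' = 29.6296.
ΔQ = 57.284 − 29.6296 = 27.6544; the wedge equals the tax, 56.
Deadweight loss = ½ × 27.6544 × 56 = $774.32 thousand.

$774.32 thousand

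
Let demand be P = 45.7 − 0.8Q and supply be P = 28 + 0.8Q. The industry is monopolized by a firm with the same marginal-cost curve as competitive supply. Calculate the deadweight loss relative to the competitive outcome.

Competitive equilibrium: 45.7 − 0.8Q = 28 + 0.8Q → Q* = 11.0625, P* = 36.85.
Marginal revenue: MR = 45.7 − 1.6Q. Set MR = MC: 45.7 − 1.6Q = 28 + 0.8Q → Q_m = 7.375.
Price P_m = 45.7 − 0.8·7.375 = 39.8; MC(Q_m) = 28 + 0.8·7.375 = 33.9.
Competitive Q* = 11.0625, so ΔQ = 3.6875; wedge = 39.8 − 33.9 = 5.9.
Deadweight loss = ½ × 3.6875 × 5.9 = 10.88.

10.88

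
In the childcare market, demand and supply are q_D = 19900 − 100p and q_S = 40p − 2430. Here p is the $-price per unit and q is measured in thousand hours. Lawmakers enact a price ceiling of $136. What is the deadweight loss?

In inverse form: demand p = 199 − 0.01q, supply p = 60.75 + 0.025q.
Competitive equilibrium: 199 − 0.01q = 60.75 + 0.025q → q* = 3950, p* = 159.5.
At the ceiling p = 136, quantity supplied = (136 − 60.75)/0.025 = 3010.
Willingness to pay at q' = 3010: 199 − 0.01·3010 = 168.9.
Δq = 3950 − 3010 = 940; wedge = 168.9 − 136 = 32.9.
Welfare loss = ½ × 940 × 32.9 = $15463 thousand.

$15463 thousand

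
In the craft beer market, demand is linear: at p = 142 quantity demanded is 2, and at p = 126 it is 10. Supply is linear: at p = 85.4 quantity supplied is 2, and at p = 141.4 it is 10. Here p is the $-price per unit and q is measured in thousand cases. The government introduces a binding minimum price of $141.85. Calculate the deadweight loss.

$173.76 thousand

Demand slope = (126 − 142)/(10 − 2) = −2, so p = 146 − 2q.
Supply slope = (141.4 − 85.4)/(10 − 2) = 7, so p = 71.4 + 7q.
Competitive equilibrium: 146 − 2q = 71.4 + 7q → q* = 8.2889, p* = 129.4222.
At the floor p = 141.85, quantity demanded = (146 − 141.85)/2 = 2.075.
Sellers' marginal cost at q' = 2.075: 71.4 + 7·2.075 = 85.925.
Δq = 8.2889 − 2.075 = 6.2139; wedge = 141.85 − 85.925 = 55.925.
The triangle = ½ × 6.2139 × 55.925 = $173.76 thousand.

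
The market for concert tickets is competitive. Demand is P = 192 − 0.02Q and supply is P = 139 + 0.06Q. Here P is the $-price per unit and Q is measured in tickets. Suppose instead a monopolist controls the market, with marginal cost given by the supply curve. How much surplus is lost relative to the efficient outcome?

Competitive equilibrium: 192 − 0.02Q = 139 + 0.06Q → Q* = 662.5, P* = 178.75.
Marginal revenue: MR = 192 − 0.04Q. Set MR = MC: 192 − 0.04Q = 139 + 0.06Q → Q_m = 530.
Price P_m = 192 − 0.02·530 = 181.4; MC(Q_m) = 139 + 0.06·530 = 170.8.
Competitive Q* = 662.5, so ΔQ = 132.5; wedge = 181.4 − 170.8 = 10.6.
Deadweight loss = ½ × 132.5 × 10.6 = $702.25.

$702.25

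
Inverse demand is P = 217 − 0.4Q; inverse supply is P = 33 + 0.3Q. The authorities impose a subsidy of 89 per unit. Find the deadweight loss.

5657.86

Competitive equilibrium: 217 − 0.4Q = 33 + 0.3Q → Q* = 262.8571, P* = 111.8571.
The subsidy lowers effective supply by 89: P = 0.3Q − 56.
New quantity: 217 − 0.4Q = 0.3Q − 56 → Q' = 390.
Overproduction ΔQ = 390 − 262.8571 = 127.1429; wedge = subsidy = 89.
Deadweight loss = ½ × 127.1429 × 89 = 5657.86.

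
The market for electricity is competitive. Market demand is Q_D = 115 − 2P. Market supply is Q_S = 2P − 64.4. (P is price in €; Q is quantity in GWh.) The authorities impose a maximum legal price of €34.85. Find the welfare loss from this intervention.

In inverse form: demand P = 57.5 − 0.5Q, supply P = 32.2 + 0.5Q.
Competitive equilibrium: 57.5 − 0.5Q = 32.2 + 0.5Q → Q* = 25.3, P* = 44.85.
At the ceiling P = 34.85, quantity supplied = (34.85 − 32.2)/0.5 = 5.3.
Willingness to pay at Q' = 5.3: 57.5 − 0.5·5.3 = 54.85.
ΔQ = 25.3 − 5.3 = 20; wedge = 54.85 − 34.85 = 20.
Welfare loss = ½ × 20 × 20 = €200.

€200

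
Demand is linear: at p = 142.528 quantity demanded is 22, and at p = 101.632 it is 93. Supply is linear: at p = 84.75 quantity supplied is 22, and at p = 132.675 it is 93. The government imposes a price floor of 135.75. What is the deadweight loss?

740.97

Demand slope = (101.632 − 142.528)/(93 − 22) = −0.576, so p = 155.2 − 0.576q.
Supply slope = (132.675 − 84.75)/(93 − 22) = 0.675, so p = 69.9 + 0.675q.
Competitive equilibrium: 155.2 − 0.576q = 69.9 + 0.675q → q* = 68.1855, p* = 115.9252.
At the floor p = 135.75, quantity demanded = (155.2 − 135.75)/0.576 = 33.7674.
Sellers' marginal cost at q' = 33.7674: 69.9 + 0.675·33.7674 = 92.693.
Δq = 68.1855 − 33.7674 = 34.4181; wedge = 135.75 − 92.693 = 43.057.
The triangle = ½ × 34.4181 × 43.057 = 740.97.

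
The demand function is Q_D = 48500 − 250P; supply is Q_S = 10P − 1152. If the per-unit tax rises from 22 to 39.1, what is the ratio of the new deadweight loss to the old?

3.159

In inverse form: demand P = 194 − 0.004Q, supply P = 115.2 + 0.1Q.
Competitive equilibrium: 194 − 0.004Q = 115.2 + 0.1Q → Q* = 757.6923, P* = 190.9692.
For a per-unit tax t: ΔQ = t/0.104, so DWL = ½·t·(t/0.104) = t²/0.208.
At t = 22: DWL = 2326.923. At t = 39.1: DWL = 7350.048.
Ratio = (39.1/22)² = 3.159.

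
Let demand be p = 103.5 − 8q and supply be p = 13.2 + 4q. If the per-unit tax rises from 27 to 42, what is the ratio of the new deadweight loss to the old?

Competitive equilibrium: 103.5 − 8q = 13.2 + 4q → q* = 7.525, p* = 43.3.
For a per-unit tax t: Δq = t/12, so DWL = ½·t·(t/12) = t²/24.
At t = 27: DWL = 30.375. At t = 42: DWL = 73.5.
Ratio = (42/27)² = 2.420.

2.420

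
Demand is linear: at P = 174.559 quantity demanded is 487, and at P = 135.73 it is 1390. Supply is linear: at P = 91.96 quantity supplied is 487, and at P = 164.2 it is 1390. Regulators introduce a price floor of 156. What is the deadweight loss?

3540.39

Demand slope = (135.73 − 174.559)/(1390 − 487) = −0.043, so P = 195.5 − 0.043Q.
Supply slope = (164.2 − 91.96)/(1390 − 487) = 0.08, so P = 53 + 0.08Q.
Competitive equilibrium: 195.5 − 0.043Q = 53 + 0.08Q → Q* = 1158.5366, P* = 145.6829.
At the floor P = 156, quantity demanded = (195.5 − 156)/0.043 = 918.6047.
Sellers' marginal cost at Q' = 918.6047: 53 + 0.08·918.6047 = 126.4884.
ΔQ = 1158.5366 − 918.6047 = 239.9319; wedge = 156 − 126.4884 = 29.5116.
The triangle = ½ × 239.9319 × 29.5116 = 3540.39.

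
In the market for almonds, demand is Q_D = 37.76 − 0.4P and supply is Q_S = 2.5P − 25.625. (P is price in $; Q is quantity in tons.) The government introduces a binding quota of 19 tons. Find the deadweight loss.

In inverse form: demand P = 94.4 − 2.5Q, supply P = 10.25 + 0.4Q.
Competitive equilibrium: 94.4 − 2.5Q = 10.25 + 0.4Q → Q* = 29.0172, P* = 21.8569.
At Q = 19: demand price = 94.4 − 2.5·19 = 46.9; supply price = 10.25 + 0.4·19 = 17.85.
ΔQ = 29.0172 − 19 = 10.0172; wedge = 46.9 − 17.85 = 29.05.
DWL = ½ × 10.0172 × 29.05 = $145.50.

$145.50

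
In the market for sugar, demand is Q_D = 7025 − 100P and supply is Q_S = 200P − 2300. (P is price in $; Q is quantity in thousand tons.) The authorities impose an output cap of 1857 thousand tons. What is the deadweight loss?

In inverse form: demand P = 70.25 − 0.01Q, supply P = 11.5 + 0.005Q.
Competitive equilibrium: 70.25 − 0.01Q = 11.5 + 0.005Q → Q* = 3916.6667, P* = 31.0833.
At Q = 1857: demand price = 70.25 − 0.01·1857 = 51.68; supply price = 11.5 + 0.005·1857 = 20.785.
ΔQ = 3916.6667 − 1857 = 2059.6667; wedge = 51.68 − 20.785 = 30.895.
The triangle = ½ × 2059.6667 × 30.895 = $31816.70 thousand.

$31816.70 thousand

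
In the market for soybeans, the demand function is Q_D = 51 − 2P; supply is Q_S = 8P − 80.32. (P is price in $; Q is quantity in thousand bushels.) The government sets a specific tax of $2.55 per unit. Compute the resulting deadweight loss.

$5.202 thousand

In inverse form: demand P = 25.5 − 0.5Q, supply P = 10.04 + 0.125Q.
Competitive equilibrium: 25.5 − 0.5Q = 10.04 + 0.125Q → Q* = 24.736, P* = 13.132.
With the tax, the buyer price exceeds the seller price by 2.55: (25.5 − 0.5Q) − (10.04 + 0.125Q) = 2.55 → Q' = 20.656.
ΔQ = 24.736 − 20.656 = 4.08; the wedge equals the tax, 2.55.
DWL = ½ × 4.08 × 2.55 = $5.202 thousand.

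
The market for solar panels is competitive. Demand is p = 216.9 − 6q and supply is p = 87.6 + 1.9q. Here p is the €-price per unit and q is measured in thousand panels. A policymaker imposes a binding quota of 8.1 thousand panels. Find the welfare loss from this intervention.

Competitive equilibrium: 216.9 − 6q = 87.6 + 1.9q → q* = 16.3671, p* = 118.6975.
At q = 8.1: demand price = 216.9 − 6·8.1 = 168.3; supply price = 87.6 + 1.9·8.1 = 102.99.
Δq = 16.3671 − 8.1 = 8.2671; wedge = 168.3 − 102.99 = 65.31.
The triangle = ½ × 8.2671 × 65.31 = €269.96 thousand.

€269.96 thousand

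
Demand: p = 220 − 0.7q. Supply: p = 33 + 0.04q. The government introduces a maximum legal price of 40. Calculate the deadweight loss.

2233.95

Competitive equilibrium: 220 − 0.7q = 33 + 0.04q → q* = 252.7027, p* = 43.1081.
At the ceiling p = 40, quantity supplied = (40 − 33)/0.04 = 175.
Willingness to pay at q' = 175: 220 − 0.7·175 = 97.5.
Δq = 252.7027 − 175 = 77.7027; wedge = 97.5 − 40 = 57.5.
DWL = ½ × 77.7027 × 57.5 = 2233.95.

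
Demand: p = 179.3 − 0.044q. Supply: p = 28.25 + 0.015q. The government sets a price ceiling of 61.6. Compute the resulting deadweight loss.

3347.03

Competitive equilibrium: 179.3 − 0.044q = 28.25 + 0.015q → q* = 2560.16949, p* = 66.65254.
At the ceiling p = 61.6, quantity supplied = (61.6 − 28.25)/0.015 = 2223.33333.
Willingness to pay at q' = 2223.33333: 179.3 − 0.044·2223.33333 = 81.47333.
Δq = 2560.16949 − 2223.33333 = 336.83616; wedge = 81.47333 − 61.6 = 19.87333.
DWL = ½ × 336.83616 × 19.87333 = 3347.03.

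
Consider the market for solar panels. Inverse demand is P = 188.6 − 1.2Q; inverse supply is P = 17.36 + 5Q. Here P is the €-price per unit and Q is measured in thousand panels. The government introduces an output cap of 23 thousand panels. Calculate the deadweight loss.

€66.15 thousand

Competitive equilibrium: 188.6 − 1.2Q = 17.36 + 5Q → Q* = 27.6194, P* = 155.4568.
At Q = 23: demand price = 188.6 − 1.2·23 = 161; supply price = 17.36 + 5·23 = 132.36.
ΔQ = 27.6194 − 23 = 4.6194; wedge = 161 − 132.36 = 28.64.
DWL = ½ × 4.6194 × 28.64 = €66.15 thousand.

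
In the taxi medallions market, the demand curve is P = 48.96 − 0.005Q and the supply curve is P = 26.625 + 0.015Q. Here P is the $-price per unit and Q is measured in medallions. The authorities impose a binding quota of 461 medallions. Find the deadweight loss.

$4300.08

Competitive equilibrium: 48.96 − 0.005Q = 26.625 + 0.015Q → Q* = 1116.75, P* = 43.3763.
At Q = 461: demand price = 48.96 − 0.005·461 = 46.655; supply price = 26.625 + 0.015·461 = 33.54.
ΔQ = 1116.75 − 461 = 655.75; wedge = 46.655 − 33.54 = 13.115.
The triangle = ½ × 655.75 × 13.115 = $4300.08.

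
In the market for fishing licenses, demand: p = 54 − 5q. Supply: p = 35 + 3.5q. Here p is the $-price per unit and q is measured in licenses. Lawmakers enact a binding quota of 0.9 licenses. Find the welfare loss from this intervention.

Competitive equilibrium: 54 − 5q = 35 + 3.5q → q* = 2.2353, p* = 42.8235.
At q = 0.9: demand price = 54 − 5·0.9 = 49.5; supply price = 35 + 3.5·0.9 = 38.15.
Δq = 2.2353 − 0.9 = 1.3353; wedge = 49.5 − 38.15 = 11.35.
Deadweight loss = ½ × 1.3353 × 11.35 = $7.58.

$7.58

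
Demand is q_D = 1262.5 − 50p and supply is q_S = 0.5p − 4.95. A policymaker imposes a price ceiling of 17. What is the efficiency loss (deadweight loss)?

In inverse form: demand p = 25.25 − 0.02q, supply p = 9.9 + 2q.
Competitive equilibrium: 25.25 − 0.02q = 9.9 + 2q → q* = 7.599, p* = 25.098.
At the ceiling p = 17, quantity supplied = (17 − 9.9)/2 = 3.55.
Willingness to pay at q' = 3.55: 25.25 − 0.02·3.55 = 25.179.
Δq = 7.599 − 3.55 = 4.049; wedge = 25.179 − 17 = 8.179.
The triangle = ½ × 4.049 × 8.179 = 16.56.

16.56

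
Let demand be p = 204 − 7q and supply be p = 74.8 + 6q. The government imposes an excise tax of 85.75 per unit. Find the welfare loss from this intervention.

Competitive equilibrium: 204 − 7q = 74.8 + 6q → q* = 9.9385, p* = 134.4308.
With the tax, the buyer price exceeds the seller price by 85.75: (204 − 7q) − (74.8 + 6q) = 85.75 → q' = 3.3423.
Δq = 9.9385 − 3.3423 = 6.5962; the wedge equals the tax, 85.75.
Welfare loss = ½ × 6.5962 × 85.75 = 282.81.

282.81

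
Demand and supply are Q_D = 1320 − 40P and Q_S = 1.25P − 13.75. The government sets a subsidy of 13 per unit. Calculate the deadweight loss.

In inverse form: demand P = 33 − 0.025Q, supply P = 11 + 0.8Q.
Competitive equilibrium: 33 − 0.025Q = 11 + 0.8Q → Q* = 26.6667, P* = 32.3333.
The subsidy lowers effective supply by 13: P = 0.8Q − 2.
New quantity: 33 − 0.025Q = 0.8Q − 2 → Q' = 42.4242.
Overproduction ΔQ = 42.4242 − 26.6667 = 15.7575; wedge = subsidy = 13.
The triangle = ½ × 15.7575 × 13 = 102.42.

102.42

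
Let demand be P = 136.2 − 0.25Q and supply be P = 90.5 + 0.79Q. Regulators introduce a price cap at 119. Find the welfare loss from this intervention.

Competitive equilibrium: 136.2 − 0.25Q = 90.5 + 0.79Q → Q* = 43.9423, P* = 125.2144.
At the ceiling P = 119, quantity supplied = (119 − 90.5)/0.79 = 36.0759.
Willingness to pay at Q' = 36.0759: 136.2 − 0.25·36.0759 = 127.181.
ΔQ = 43.9423 − 36.0759 = 7.8664; wedge = 127.181 − 119 = 8.181.
DWL = ½ × 7.8664 × 8.181 = 32.18.

32.18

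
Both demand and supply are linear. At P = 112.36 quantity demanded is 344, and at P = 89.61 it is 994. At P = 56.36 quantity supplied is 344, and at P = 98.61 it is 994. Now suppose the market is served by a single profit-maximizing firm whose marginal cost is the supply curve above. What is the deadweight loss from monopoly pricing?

Demand slope = (89.61 − 112.36)/(994 − 344) = −0.035, so P = 124.4 − 0.035Q.
Supply slope = (98.61 − 56.36)/(994 − 344) = 0.065, so P = 34 + 0.065Q.
Competitive equilibrium: 124.4 − 0.035Q = 34 + 0.065Q → Q* = 904, P* = 92.76.
Marginal revenue: MR = 124.4 − 0.07Q. Set MR = MC: 124.4 − 0.07Q = 34 + 0.065Q → Q_m = 669.62963.
Price P_m = 124.4 − 0.035·669.62963 = 100.96296; MC(Q_m) = 34 + 0.065·669.62963 = 77.52593.
Competitive Q* = 904, so ΔQ = 234.37037; wedge = 100.96296 − 77.52593 = 23.43703.
Welfare loss = ½ × 234.37037 × 23.43703 = 2746.47.

2746.47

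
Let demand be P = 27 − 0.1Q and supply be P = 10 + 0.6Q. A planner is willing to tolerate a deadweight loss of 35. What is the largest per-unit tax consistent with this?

Competitive equilibrium: 27 − 0.1Q = 10 + 0.6Q → Q* = 24.2857, P* = 24.5714.
A tax t gives ΔQ = t/0.7 and wedge t, so DWL = t²/1.4.
t²/1.4 = 35 → t² = 49 → t = 7.

7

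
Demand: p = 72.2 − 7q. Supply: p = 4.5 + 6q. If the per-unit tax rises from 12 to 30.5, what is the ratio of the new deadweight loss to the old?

6.460

Competitive equilibrium: 72.2 − 7q = 4.5 + 6q → q* = 5.2077, p* = 35.7462.
For a per-unit tax t: Δq = t/13, so DWL = ½·t·(t/13) = t²/26.
At t = 12: DWL = 5.538. At t = 30.5: DWL = 35.779.
Ratio = (30.5/12)² = 6.460.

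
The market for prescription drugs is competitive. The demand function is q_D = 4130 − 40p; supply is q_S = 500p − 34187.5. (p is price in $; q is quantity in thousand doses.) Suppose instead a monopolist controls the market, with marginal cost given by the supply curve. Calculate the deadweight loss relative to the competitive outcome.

In inverse form: demand p = 103.25 − 0.025q, supply p = 68.375 + 0.002q.
Competitive equilibrium: 103.25 − 0.025q = 68.375 + 0.002q → q* = 1291.666667, p* = 70.958333.
Marginal revenue: MR = 103.25 − 0.05q. Set MR = MC: 103.25 − 0.05q = 68.375 + 0.002q → q_m = 670.673077.
Price p_m = 103.25 − 0.025·670.673077 = 86.483173; MC(q_m) = 68.375 + 0.002·670.673077 = 69.716346.
Competitive q* = 1291.666667, so Δq = 620.99359; wedge = 86.483173 − 69.716346 = 16.766827.
Welfare loss = ½ × 620.99359 × 16.766827 = $5206.05 thousand.

$5206.05 thousand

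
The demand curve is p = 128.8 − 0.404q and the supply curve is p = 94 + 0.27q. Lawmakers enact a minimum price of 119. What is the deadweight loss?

252.54

Competitive equilibrium: 128.8 − 0.404q = 94 + 0.27q → q* = 51.632, p* = 107.9407.
At the floor p = 119, quantity demanded = (128.8 − 119)/0.404 = 24.2574.
Sellers' marginal cost at q' = 24.2574: 94 + 0.27·24.2574 = 100.5495.
Δq = 51.632 − 24.2574 = 27.3746; wedge = 119 − 100.5495 = 18.4505.
DWL = ½ × 27.3746 × 18.4505 = 252.54.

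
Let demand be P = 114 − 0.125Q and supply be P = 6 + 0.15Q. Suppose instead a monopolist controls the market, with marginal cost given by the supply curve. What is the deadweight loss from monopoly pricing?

Competitive equilibrium: 114 − 0.125Q = 6 + 0.15Q → Q* = 392.7273, P* = 64.9091.
Marginal revenue: MR = 114 − 0.25Q. Set MR = MC: 114 − 0.25Q = 6 + 0.15Q → Q_m = 270.
Price P_m = 114 − 0.125·270 = 80.25; MC(Q_m) = 6 + 0.15·270 = 46.5.
Competitive Q* = 392.7273, so ΔQ = 122.7273; wedge = 80.25 − 46.5 = 33.75.
The triangle = ½ × 122.7273 × 33.75 = 2071.02.

2071.02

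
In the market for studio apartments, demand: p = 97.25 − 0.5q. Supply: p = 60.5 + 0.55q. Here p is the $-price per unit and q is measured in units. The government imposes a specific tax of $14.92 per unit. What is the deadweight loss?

$106

Competitive equilibrium: 97.25 − 0.5q = 60.5 + 0.55q → q* = 35, p* = 79.75.
With the tax, the buyer price exceeds the seller price by 14.92: (97.25 − 0.5q) − (60.5 + 0.55q) = 14.92 → q' = 20.7905.
Δq = 35 − 20.7905 = 14.2095; the wedge equals the tax, 14.92.
The triangle = ½ × 14.2095 × 14.92 = $106.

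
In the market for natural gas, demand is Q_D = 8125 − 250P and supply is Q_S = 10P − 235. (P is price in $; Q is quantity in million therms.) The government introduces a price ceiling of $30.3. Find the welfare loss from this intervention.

In inverse form: demand P = 32.5 − 0.004Q, supply P = 23.5 + 0.1Q.
Competitive equilibrium: 32.5 − 0.004Q = 23.5 + 0.1Q → Q* = 86.5385, P* = 32.1538.
At the ceiling P = 30.3, quantity supplied = (30.3 − 23.5)/0.1 = 68.
Willingness to pay at Q' = 68: 32.5 − 0.004·68 = 32.228.
ΔQ = 86.5385 − 68 = 18.5385; wedge = 32.228 − 30.3 = 1.928.
DWL = ½ × 18.5385 × 1.928 = $17.87 million.

$17.87 million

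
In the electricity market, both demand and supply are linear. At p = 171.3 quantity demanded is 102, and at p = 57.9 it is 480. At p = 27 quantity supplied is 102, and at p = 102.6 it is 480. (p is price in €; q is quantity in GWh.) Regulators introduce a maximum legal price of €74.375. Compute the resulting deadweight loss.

Demand slope = (57.9 − 171.3)/(480 − 102) = −0.3, so p = 201.9 − 0.3q.
Supply slope = (102.6 − 27)/(480 − 102) = 0.2, so p = 6.6 + 0.2q.
Competitive equilibrium: 201.9 − 0.3q = 6.6 + 0.2q → q* = 390.6, p* = 84.72.
At the ceiling p = 74.375, quantity supplied = (74.375 − 6.6)/0.2 = 338.875.
Willingness to pay at q' = 338.875: 201.9 − 0.3·338.875 = 100.2375.
Δq = 390.6 − 338.875 = 51.725; wedge = 100.2375 − 74.375 = 25.8625.
DWL = ½ × 51.725 × 25.8625 = €668.87.

€668.87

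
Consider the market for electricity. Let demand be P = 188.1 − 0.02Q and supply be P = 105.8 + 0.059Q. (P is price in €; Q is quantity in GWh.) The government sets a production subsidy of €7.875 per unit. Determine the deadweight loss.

€392.50

Competitive equilibrium: 188.1 − 0.02Q = 105.8 + 0.059Q → Q* = 1041.7722, P* = 167.2646.
The subsidy lowers effective supply by 7.875: P = 97.925 + 0.059Q.
New quantity: 188.1 − 0.02Q = 97.925 + 0.059Q → Q' = 1141.4557.
Overproduction ΔQ = 1141.4557 − 1041.7722 = 99.6835; wedge = subsidy = 7.875.
DWL = ½ × 99.6835 × 7.875 = €392.50.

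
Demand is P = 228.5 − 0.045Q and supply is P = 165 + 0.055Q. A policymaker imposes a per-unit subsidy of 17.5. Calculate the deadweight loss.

Competitive equilibrium: 228.5 − 0.045Q = 165 + 0.055Q → Q* = 635, P* = 199.925.
The subsidy lowers effective supply by 17.5: P = 147.5 + 0.055Q.
New quantity: 228.5 − 0.045Q = 147.5 + 0.055Q → Q' = 810.
Overproduction ΔQ = 810 − 635 = 175; wedge = subsidy = 17.5.
Welfare loss = ½ × 175 × 17.5 = 1531.25.

1531.25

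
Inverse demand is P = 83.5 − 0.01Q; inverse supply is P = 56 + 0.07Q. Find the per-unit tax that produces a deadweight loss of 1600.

16

Competitive equilibrium: 83.5 − 0.01Q = 56 + 0.07Q → Q* = 343.75, P* = 80.0625.
A tax t gives ΔQ = t/0.08 and wedge t, so DWL = t²/0.16.
t²/0.16 = 1600 → t² = 256 → t = 16.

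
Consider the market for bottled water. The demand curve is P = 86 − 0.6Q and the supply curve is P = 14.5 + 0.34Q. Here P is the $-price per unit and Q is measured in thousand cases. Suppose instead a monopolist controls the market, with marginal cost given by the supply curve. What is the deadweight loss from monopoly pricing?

$412.78 thousand

Competitive equilibrium: 86 − 0.6Q = 14.5 + 0.34Q → Q* = 76.0638, P* = 40.3617.
Marginal revenue: MR = 86 − 1.2Q. Set MR = MC: 86 − 1.2Q = 14.5 + 0.34Q → Q_m = 46.4286.
Price P_m = 86 − 0.6·46.4286 = 58.1428; MC(Q_m) = 14.5 + 0.34·46.4286 = 30.2857.
Competitive Q* = 76.0638, so ΔQ = 29.6352; wedge = 58.1428 − 30.2857 = 27.8571.
Welfare loss = ½ × 29.6352 × 27.8571 = $412.78 thousand.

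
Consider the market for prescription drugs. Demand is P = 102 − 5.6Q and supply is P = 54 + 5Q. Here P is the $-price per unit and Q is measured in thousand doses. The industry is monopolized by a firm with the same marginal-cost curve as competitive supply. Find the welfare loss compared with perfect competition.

$12.99 thousand

Competitive equilibrium: 102 − 5.6Q = 54 + 5Q → Q* = 4.5283, P* = 76.6415.
Marginal revenue: MR = 102 − 11.2Q. Set MR = MC: 102 − 11.2Q = 54 + 5Q → Q_m = 2.963.
Price P_m = 102 − 5.6·2.963 = 85.4072; MC(Q_m) = 54 + 5·2.963 = 68.815.
Competitive Q* = 4.5283, so ΔQ = 1.5653; wedge = 85.4072 − 68.815 = 16.5922.
Welfare loss = ½ × 1.5653 × 16.5922 = $12.99 thousand.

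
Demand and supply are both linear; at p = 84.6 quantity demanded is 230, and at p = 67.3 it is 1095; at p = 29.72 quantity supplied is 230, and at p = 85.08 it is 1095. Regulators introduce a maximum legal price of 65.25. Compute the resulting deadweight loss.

404.83

Demand slope = (67.3 − 84.6)/(1095 − 230) = −0.02, so p = 89.2 − 0.02q.
Supply slope = (85.08 − 29.72)/(1095 − 230) = 0.064, so p = 15 + 0.064q.
Competitive equilibrium: 89.2 − 0.02q = 15 + 0.064q → q* = 883.3333, p* = 71.5333.
At the ceiling p = 65.25, quantity supplied = (65.25 − 15)/0.064 = 785.1563.
Willingness to pay at q' = 785.1563: 89.2 − 0.02·785.1563 = 73.4969.
Δq = 883.3333 − 785.1563 = 98.177; wedge = 73.4969 − 65.25 = 8.2469.
Welfare loss = ½ × 98.177 × 8.2469 = 404.83.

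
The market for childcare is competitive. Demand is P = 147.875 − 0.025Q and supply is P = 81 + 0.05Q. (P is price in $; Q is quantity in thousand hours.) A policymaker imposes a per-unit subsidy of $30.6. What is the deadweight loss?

$6242.40 thousand

Competitive equilibrium: 147.875 − 0.025Q = 81 + 0.05Q → Q* = 891.6667, P* = 125.5833.
The subsidy lowers effective supply by 30.6: P = 50.4 + 0.05Q.
New quantity: 147.875 − 0.025Q = 50.4 + 0.05Q → Q' = 1299.6667.
Overproduction ΔQ = 1299.6667 − 891.6667 = 408; wedge = subsidy = 30.6.
Welfare loss = ½ × 408 × 30.6 = $6242.40 thousand.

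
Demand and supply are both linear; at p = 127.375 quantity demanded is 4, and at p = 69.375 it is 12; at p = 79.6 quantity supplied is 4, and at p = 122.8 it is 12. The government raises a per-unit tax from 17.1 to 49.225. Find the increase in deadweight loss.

Demand slope = (69.375 − 127.375)/(12 − 4) = −7.25, so p = 156.375 − 7.25q.
Supply slope = (122.8 − 79.6)/(12 − 4) = 5.4, so p = 58 + 5.4q.
Competitive equilibrium: 156.375 − 7.25q = 58 + 5.4q → q* = 7.7767, p* = 99.9941.
For a per-unit tax t: Δq = t/12.65, so DWL = ½·t·(t/12.65) = t²/25.3.
At t = 17.1: DWL = 11.558. At t = 49.225: DWL = 95.775.
Increase = 95.775 − 11.558 = 84.22.

84.22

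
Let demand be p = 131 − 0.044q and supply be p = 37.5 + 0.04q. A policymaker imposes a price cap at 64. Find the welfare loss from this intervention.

Competitive equilibrium: 131 − 0.044q = 37.5 + 0.04q → q* = 1113.0952, p* = 82.0238.
At the ceiling p = 64, quantity supplied = (64 − 37.5)/0.04 = 662.5.
Willingness to pay at q' = 662.5: 131 − 0.044·662.5 = 101.85.
Δq = 1113.0952 − 662.5 = 450.5952; wedge = 101.85 − 64 = 37.85.
Welfare loss = ½ × 450.5952 × 37.85 = 8527.51.

8527.51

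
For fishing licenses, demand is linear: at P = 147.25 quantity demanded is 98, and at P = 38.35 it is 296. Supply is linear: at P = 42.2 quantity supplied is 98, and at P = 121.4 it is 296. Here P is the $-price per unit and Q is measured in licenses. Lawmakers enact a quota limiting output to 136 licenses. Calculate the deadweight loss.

Demand slope = (38.35 − 147.25)/(296 − 98) = −0.55, so P = 201.15 − 0.55Q.
Supply slope = (121.4 − 42.2)/(296 − 98) = 0.4, so P = 3 + 0.4Q.
Competitive equilibrium: 201.15 − 0.55Q = 3 + 0.4Q → Q* = 208.5789, P* = 86.4316.
At Q = 136: demand price = 201.15 − 0.55·136 = 126.35; supply price = 3 + 0.4·136 = 57.4.
ΔQ = 208.5789 − 136 = 72.5789; wedge = 126.35 − 57.4 = 68.95.
DWL = ½ × 72.5789 × 68.95 = $2502.16.

$2502.16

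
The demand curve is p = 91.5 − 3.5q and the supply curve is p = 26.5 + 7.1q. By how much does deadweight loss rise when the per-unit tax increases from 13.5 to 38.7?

Competitive equilibrium: 91.5 − 3.5q = 26.5 + 7.1q → q* = 6.1321, p* = 70.0377.
For a per-unit tax t: Δq = t/10.6, so DWL = ½·t·(t/10.6) = t²/21.2.
At t = 13.5: DWL = 8.597. At t = 38.7: DWL = 70.646.
Increase = 70.646 − 8.597 = 62.05.

62.05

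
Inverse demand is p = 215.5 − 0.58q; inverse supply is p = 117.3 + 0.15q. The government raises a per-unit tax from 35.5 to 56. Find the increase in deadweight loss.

Competitive equilibrium: 215.5 − 0.58q = 117.3 + 0.15q → q* = 134.5205, p* = 137.4781.
For a per-unit tax t: Δq = t/0.73, so DWL = ½·t·(t/0.73) = t²/1.46.
At t = 35.5: DWL = 863.185. At t = 56: DWL = 2147.945.
Increase = 2147.945 − 863.185 = 1284.76.

1284.76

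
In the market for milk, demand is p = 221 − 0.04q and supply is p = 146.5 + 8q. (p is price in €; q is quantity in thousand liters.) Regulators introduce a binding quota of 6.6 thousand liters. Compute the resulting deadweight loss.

€28.58 thousand

Competitive equilibrium: 221 − 0.04q = 146.5 + 8q → q* = 9.2662, p* = 220.6294.
At q = 6.6: demand price = 221 − 0.04·6.6 = 220.736; supply price = 146.5 + 8·6.6 = 199.3.
Δq = 9.2662 − 6.6 = 2.6662; wedge = 220.736 − 199.3 = 21.436.
Welfare loss = ½ × 2.6662 × 21.436 = €28.58 thousand.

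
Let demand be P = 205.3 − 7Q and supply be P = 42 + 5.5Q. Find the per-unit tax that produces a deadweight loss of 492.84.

Competitive equilibrium: 205.3 − 7Q = 42 + 5.5Q → Q* = 13.064, P* = 113.852.
A tax t gives ΔQ = t/12.5 and wedge t, so DWL = t²/25.
t²/25 = 492.84 → t² = 12321 → t = 111.

111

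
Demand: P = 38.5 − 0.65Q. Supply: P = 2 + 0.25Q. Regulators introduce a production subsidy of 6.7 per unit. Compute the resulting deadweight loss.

Competitive equilibrium: 38.5 − 0.65Q = 2 + 0.25Q → Q* = 40.5556, P* = 12.1389.
The subsidy lowers effective supply by 6.7: P = 0.25Q − 4.7.
New quantity: 38.5 − 0.65Q = 0.25Q − 4.7 → Q' = 48.
Overproduction ΔQ = 48 − 40.5556 = 7.4444; wedge = subsidy = 6.7.
Deadweight loss = ½ × 7.4444 × 6.7 = 24.94.

24.94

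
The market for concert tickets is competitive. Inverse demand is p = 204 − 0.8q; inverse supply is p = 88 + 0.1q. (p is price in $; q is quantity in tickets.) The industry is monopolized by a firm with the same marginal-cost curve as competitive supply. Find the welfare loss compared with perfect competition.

Competitive equilibrium: 204 − 0.8q = 88 + 0.1q → q* = 128.8889, p* = 100.8889.
Marginal revenue: MR = 204 − 1.6q. Set MR = MC: 204 − 1.6q = 88 + 0.1q → q_m = 68.2353.
Price p_m = 204 − 0.8·68.2353 = 149.4118; MC(q_m) = 88 + 0.1·68.2353 = 94.8235.
Competitive q* = 128.8889, so Δq = 60.6536; wedge = 149.4118 − 94.8235 = 54.5883.
The triangle = ½ × 60.6536 × 54.5883 = $1655.49.

$1655.49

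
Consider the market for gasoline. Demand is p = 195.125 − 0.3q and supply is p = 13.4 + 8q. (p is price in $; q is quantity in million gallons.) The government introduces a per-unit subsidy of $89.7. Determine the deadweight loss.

$484.70 million

Competitive equilibrium: 195.125 − 0.3q = 13.4 + 8q → q* = 21.8946, p* = 188.5566.
The subsidy lowers effective supply by 89.7: p = 8q − 76.3.
New quantity: 195.125 − 0.3q = 8q − 76.3 → q' = 32.7018.
Overproduction Δq = 32.7018 − 21.8946 = 10.8072; wedge = subsidy = 89.7.
Deadweight loss = ½ × 10.8072 × 89.7 = $484.70 million.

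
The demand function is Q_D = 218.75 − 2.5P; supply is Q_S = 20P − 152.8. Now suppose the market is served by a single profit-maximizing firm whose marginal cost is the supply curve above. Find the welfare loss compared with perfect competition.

1569.27

In inverse form: demand P = 87.5 − 0.4Q, supply P = 7.64 + 0.05Q.
Competitive equilibrium: 87.5 − 0.4Q = 7.64 + 0.05Q → Q* = 177.4667, P* = 16.5133.
Marginal revenue: MR = 87.5 − 0.8Q. Set MR = MC: 87.5 − 0.8Q = 7.64 + 0.05Q → Q_m = 93.9529.
Price P_m = 87.5 − 0.4·93.9529 = 49.9188; MC(Q_m) = 7.64 + 0.05·93.9529 = 12.3376.
Competitive Q* = 177.4667, so ΔQ = 83.5138; wedge = 49.9188 − 12.3376 = 37.5812.
Deadweight loss = ½ × 83.5138 × 37.5812 = 1569.27.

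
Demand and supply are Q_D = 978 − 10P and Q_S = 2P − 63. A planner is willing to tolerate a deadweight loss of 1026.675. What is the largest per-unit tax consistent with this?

35.1

In inverse form: demand P = 97.8 − 0.1Q, supply P = 31.5 + 0.5Q.
Competitive equilibrium: 97.8 − 0.1Q = 31.5 + 0.5Q → Q* = 110.5, P* = 86.75.
A tax t gives ΔQ = t/0.6 and wedge t, so DWL = t²/1.2.
t²/1.2 = 1026.675 → t² = 1232.01 → t = 35.1.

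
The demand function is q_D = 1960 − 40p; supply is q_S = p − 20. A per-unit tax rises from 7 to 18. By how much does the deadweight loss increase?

In inverse form: demand p = 49 − 0.025q, supply p = 20 + q.
Competitive equilibrium: 49 − 0.025q = 20 + q → q* = 28.2927, p* = 48.2927.
For a per-unit tax t: Δq = t/1.025, so DWL = ½·t·(t/1.025) = t²/2.05.
At t = 7: DWL = 23.902. At t = 18: DWL = 158.049.
Increase = 158.049 − 23.902 = 134.15.

134.15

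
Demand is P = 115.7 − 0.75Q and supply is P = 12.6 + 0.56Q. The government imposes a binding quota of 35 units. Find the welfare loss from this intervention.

Competitive equilibrium: 115.7 − 0.75Q = 12.6 + 0.56Q → Q* = 78.7023, P* = 56.6733.
At Q = 35: demand price = 115.7 − 0.75·35 = 89.45; supply price = 12.6 + 0.56·35 = 32.2.
ΔQ = 78.7023 − 35 = 43.7023; wedge = 89.45 − 32.2 = 57.25.
Deadweight loss = ½ × 43.7023 × 57.25 = 1250.98.

1250.98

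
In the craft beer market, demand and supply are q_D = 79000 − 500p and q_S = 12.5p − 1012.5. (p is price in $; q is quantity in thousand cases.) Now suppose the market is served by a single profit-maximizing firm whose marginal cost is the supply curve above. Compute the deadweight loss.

$20.49 thousand

In inverse form: demand p = 158 − 0.002q, supply p = 81 + 0.08q.
Competitive equilibrium: 158 − 0.002q = 81 + 0.08q → q* = 939.02439, p* = 156.12195.
Marginal revenue: MR = 158 − 0.004q. Set MR = MC: 158 − 0.004q = 81 + 0.08q → q_m = 916.66667.
Price p_m = 158 − 0.002·916.66667 = 156.16667; MC(q_m) = 81 + 0.08·916.66667 = 154.33333.
Competitive q* = 939.02439, so Δq = 22.35772; wedge = 156.16667 − 154.33333 = 1.83334.
Deadweight loss = ½ × 22.35772 × 1.83334 = $20.49 thousand.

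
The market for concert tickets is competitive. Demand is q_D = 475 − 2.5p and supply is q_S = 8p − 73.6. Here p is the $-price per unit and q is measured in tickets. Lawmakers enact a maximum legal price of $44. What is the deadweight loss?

In inverse form: demand p = 190 − 0.4q, supply p = 9.2 + 0.125q.
Competitive equilibrium: 190 − 0.4q = 9.2 + 0.125q → q* = 344.381, p* = 52.2476.
At the ceiling p = 44, quantity supplied = (44 − 9.2)/0.125 = 278.4.
Willingness to pay at q' = 278.4: 190 − 0.4·278.4 = 78.64.
Δq = 344.381 − 278.4 = 65.981; wedge = 78.64 − 44 = 34.64.
Deadweight loss = ½ × 65.981 × 34.64 = $1142.79.

$1142.79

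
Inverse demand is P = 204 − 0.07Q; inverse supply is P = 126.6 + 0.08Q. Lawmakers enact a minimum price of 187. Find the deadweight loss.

Competitive equilibrium: 204 − 0.07Q = 126.6 + 0.08Q → Q* = 516, P* = 167.88.
At the floor P = 187, quantity demanded = (204 − 187)/0.07 = 242.85714.
Sellers' marginal cost at Q' = 242.85714: 126.6 + 0.08·242.85714 = 146.02857.
ΔQ = 516 − 242.85714 = 273.14286; wedge = 187 − 146.02857 = 40.97143.
DWL = ½ × 273.14286 × 40.97143 = 5595.53.

5595.53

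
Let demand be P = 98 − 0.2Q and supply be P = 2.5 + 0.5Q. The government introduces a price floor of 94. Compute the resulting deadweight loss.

Competitive equilibrium: 98 − 0.2Q = 2.5 + 0.5Q → Q* = 136.42857, P* = 70.71429.
At the floor P = 94, quantity demanded = (98 − 94)/0.2 = 20.
Sellers' marginal cost at Q' = 20: 2.5 + 0.5·20 = 12.5.
ΔQ = 136.42857 − 20 = 116.42857; wedge = 94 − 12.5 = 81.5.
Welfare loss = ½ × 116.42857 × 81.5 = 4744.46.

4744.46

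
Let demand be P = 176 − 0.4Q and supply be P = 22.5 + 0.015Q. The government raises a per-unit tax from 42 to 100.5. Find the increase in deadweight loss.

10043.67

Competitive equilibrium: 176 − 0.4Q = 22.5 + 0.015Q → Q* = 369.8795, P* = 28.0482.
For a per-unit tax t: ΔQ = t/0.415, so DWL = ½·t·(t/0.415) = t²/0.83.
At t = 42: DWL = 2125.3012. At t = 100.5: DWL = 12168.9759.
Increase = 12168.9759 − 2125.3012 = 10043.67.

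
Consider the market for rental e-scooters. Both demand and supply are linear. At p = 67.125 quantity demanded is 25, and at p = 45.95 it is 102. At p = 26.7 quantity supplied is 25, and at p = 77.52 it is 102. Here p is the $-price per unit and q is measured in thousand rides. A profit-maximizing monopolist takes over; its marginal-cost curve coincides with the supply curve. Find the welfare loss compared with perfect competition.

Demand slope = (45.95 − 67.125)/(102 − 25) = −0.275, so p = 74 − 0.275q.
Supply slope = (77.52 − 26.7)/(102 − 25) = 0.66, so p = 10.2 + 0.66q.
Competitive equilibrium: 74 − 0.275q = 10.2 + 0.66q → q* = 68.2353, p* = 55.2353.
Marginal revenue: MR = 74 − 0.55q. Set MR = MC: 74 − 0.55q = 10.2 + 0.66q → q_m = 52.7273.
Price p_m = 74 − 0.275·52.7273 = 59.5; MC(q_m) = 10.2 + 0.66·52.7273 = 45.
Competitive q* = 68.2353, so Δq = 15.508; wedge = 59.5 − 45 = 14.5.
DWL = ½ × 15.508 × 14.5 = $112.43 thousand.

$112.43 thousand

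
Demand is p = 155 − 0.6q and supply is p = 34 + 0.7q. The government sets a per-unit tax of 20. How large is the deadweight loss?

Competitive equilibrium: 155 − 0.6q = 34 + 0.7q → q* = 93.0769, p* = 99.1538.
With the tax, the buyer price exceeds the seller price by 20: (155 − 0.6q) − (34 + 0.7q) = 20 → q' = 77.6923.
Δq = 93.0769 − 77.6923 = 15.3846; the wedge equals the tax, 20.
Welfare loss = ½ × 15.3846 × 20 = 153.85.

153.85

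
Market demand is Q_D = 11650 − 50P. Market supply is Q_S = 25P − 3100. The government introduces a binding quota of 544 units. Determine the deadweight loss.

In inverse form: demand P = 233 − 0.02Q, supply P = 124 + 0.04Q.
Competitive equilibrium: 233 − 0.02Q = 124 + 0.04Q → Q* = 1816.6667, P* = 196.6667.
At Q = 544: demand price = 233 − 0.02·544 = 222.12; supply price = 124 + 0.04·544 = 145.76.
ΔQ = 1816.6667 − 544 = 1272.6667; wedge = 222.12 − 145.76 = 76.36.
Welfare loss = ½ × 1272.6667 × 76.36 = 48590.41.

48590.41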